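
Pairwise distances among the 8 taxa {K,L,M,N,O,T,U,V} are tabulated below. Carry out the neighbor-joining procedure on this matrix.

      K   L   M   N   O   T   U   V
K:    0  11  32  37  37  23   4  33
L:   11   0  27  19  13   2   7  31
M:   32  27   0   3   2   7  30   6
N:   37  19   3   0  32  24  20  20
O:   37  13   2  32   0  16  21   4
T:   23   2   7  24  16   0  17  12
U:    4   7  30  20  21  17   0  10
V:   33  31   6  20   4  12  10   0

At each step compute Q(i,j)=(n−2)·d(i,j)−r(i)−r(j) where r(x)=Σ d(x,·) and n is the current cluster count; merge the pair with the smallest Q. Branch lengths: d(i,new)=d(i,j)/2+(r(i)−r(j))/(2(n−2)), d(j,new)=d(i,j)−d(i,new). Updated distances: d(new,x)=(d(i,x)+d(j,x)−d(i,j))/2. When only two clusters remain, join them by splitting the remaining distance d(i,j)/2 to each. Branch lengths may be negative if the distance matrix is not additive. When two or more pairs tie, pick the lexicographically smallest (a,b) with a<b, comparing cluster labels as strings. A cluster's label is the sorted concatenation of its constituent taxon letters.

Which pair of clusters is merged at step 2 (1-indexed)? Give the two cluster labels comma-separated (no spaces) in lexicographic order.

KU,L

step 1: merge (K,U) at d=4, Q=-262; branch lengths K→23/3, U→-11/3; new cluster KU
  updated: d(KU,L)=7, d(KU,M)=29, d(KU,N)=53/2, d(KU,O)=27, d(KU,T)=18, d(KU,V)=39/2
step 2: merge (KU,L) at d=7, Q=-191; branch lengths KU→63/10, L→7/10; new cluster KLU
  updated: d(KLU,M)=49/2, d(KLU,N)=77/4, d(KLU,O)=33/2, d(KLU,T)=13/2, d(KLU,V)=87/4
step 3: merge (M,N) at d=3, Q=-515/4; branch lengths M→-175/32, N→271/32; new cluster MN
  updated: d(KLU,MN)=163/8, d(MN,O)=31/2, d(MN,T)=14, d(MN,V)=23/2
step 4: merge (KLU,T) at d=13/2, Q=-753/8; branch lengths KLU→289/48, T→23/48; new cluster KLTU
  updated: d(KLTU,MN)=223/16, d(KLTU,O)=13, d(KLTU,V)=109/8
step 5: merge (KLTU,MN) at d=223/16, Q=-429/8; branch lengths KLTU→55/8, MN→113/16; new cluster KLMNTU
  updated: d(KLMNTU,O)=233/32, d(KLMNTU,V)=179/32
step 6: merge (KLMNTU,O) at d=233/32, Q=-135/8; branch lengths KLMNTU→71/16, O→91/32; new cluster KLMNOTU
  updated: d(KLMNOTU,V)=37/32
step 7: merge (KLMNOTU,V) at d=37/32; branch lengths KLMNOTU→37/64, V→37/64; new cluster KLMNOTUV
final tree: ((((((K:23/3,U:-11/3):63/10,L:7/10):289/48,T:23/48):55/8,(M:-175/32,N:271/32):113/16):71/16,O:91/32):37/64,V:37/64)
total length: 343/8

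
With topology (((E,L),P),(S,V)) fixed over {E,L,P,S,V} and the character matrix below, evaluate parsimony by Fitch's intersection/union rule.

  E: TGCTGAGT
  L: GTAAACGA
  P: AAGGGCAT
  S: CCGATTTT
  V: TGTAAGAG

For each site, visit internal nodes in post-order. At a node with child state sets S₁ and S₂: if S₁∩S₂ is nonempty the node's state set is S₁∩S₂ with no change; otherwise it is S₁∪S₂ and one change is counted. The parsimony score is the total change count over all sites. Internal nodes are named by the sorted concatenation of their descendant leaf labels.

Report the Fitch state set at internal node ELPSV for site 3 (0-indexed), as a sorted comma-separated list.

A

[col 0] EL: children E:{T}, L:{G} ∪→ {G,T}; cost 1
[col 0] ELP: children EL:{G,T}, P:{A} ∪→ {A,G,T}; cost 1
[col 0] SV: children S:{C}, V:{T} ∪→ {C,T}; cost 1
[col 0] ELPSV: children ELP:{A,G,T}, SV:{C,T} ∩→ {T}; cost 0
[col 1] EL: children E:{G}, L:{T} ∪→ {G,T}; cost 1
[col 1] ELP: children EL:{G,T}, P:{A} ∪→ {A,G,T}; cost 1
[col 1] SV: children S:{C}, V:{G} ∪→ {C,G}; cost 1
[col 1] ELPSV: children ELP:{A,G,T}, SV:{C,G} ∩→ {G}; cost 0
[col 2] EL: children E:{C}, L:{A} ∪→ {A,C}; cost 1
[col 2] ELP: children EL:{A,C}, P:{G} ∪→ {A,C,G}; cost 1
[col 2] SV: children S:{G}, V:{T} ∪→ {G,T}; cost 1
[col 2] ELPSV: children ELP:{A,C,G}, SV:{G,T} ∩→ {G}; cost 0
[col 3] EL: children E:{T}, L:{A} ∪→ {A,T}; cost 1
[col 3] ELP: children EL:{A,T}, P:{G} ∪→ {A,G,T}; cost 1
[col 3] SV: children S:{A}, V:{A} ∩→ {A}; cost 0
[col 3] ELPSV: children ELP:{A,G,T}, SV:{A} ∩→ {A}; cost 0
[col 4] EL: children E:{G}, L:{A} ∪→ {A,G}; cost 1
[col 4] ELP: children EL:{A,G}, P:{G} ∩→ {G}; cost 0
[col 4] SV: children S:{T}, V:{A} ∪→ {A,T}; cost 1
[col 4] ELPSV: children ELP:{G}, SV:{A,T} ∪→ {A,G,T}; cost 1
[col 5] EL: children E:{A}, L:{C} ∪→ {A,C}; cost 1
[col 5] ELP: children EL:{A,C}, P:{C} ∩→ {C}; cost 0
[col 5] SV: children S:{T}, V:{G} ∪→ {G,T}; cost 1
[col 5] ELPSV: children ELP:{C}, SV:{G,T} ∪→ {C,G,T}; cost 1
[col 6] EL: children E:{G}, L:{G} ∩→ {G}; cost 0
[col 6] ELP: children EL:{G}, P:{A} ∪→ {A,G}; cost 1
[col 6] SV: children S:{T}, V:{A} ∪→ {A,T}; cost 1
[col 6] ELPSV: children ELP:{A,G}, SV:{A,T} ∩→ {A}; cost 0
[col 7] EL: children E:{T}, L:{A} ∪→ {A,T}; cost 1
[col 7] ELP: children EL:{A,T}, P:{T} ∩→ {T}; cost 0
[col 7] SV: children S:{T}, V:{G} ∪→ {G,T}; cost 1
[col 7] ELPSV: children ELP:{T}, SV:{G,T} ∩→ {T}; cost 0
per-site changes: [3, 3, 3, 2, 3, 3, 2, 2]; total = 21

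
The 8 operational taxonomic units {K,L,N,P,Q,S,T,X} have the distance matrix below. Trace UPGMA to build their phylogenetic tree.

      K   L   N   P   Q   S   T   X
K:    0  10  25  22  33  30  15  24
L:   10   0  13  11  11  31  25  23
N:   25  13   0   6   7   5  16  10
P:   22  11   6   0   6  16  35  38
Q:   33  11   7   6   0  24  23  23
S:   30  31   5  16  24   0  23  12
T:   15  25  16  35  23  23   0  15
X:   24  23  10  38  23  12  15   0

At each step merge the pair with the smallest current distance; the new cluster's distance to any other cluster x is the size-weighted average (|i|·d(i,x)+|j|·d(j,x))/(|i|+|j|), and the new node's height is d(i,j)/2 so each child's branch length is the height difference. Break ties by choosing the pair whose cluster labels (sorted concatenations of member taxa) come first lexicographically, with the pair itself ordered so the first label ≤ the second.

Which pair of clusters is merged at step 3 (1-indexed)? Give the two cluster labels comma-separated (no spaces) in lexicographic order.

K,L

step 1: merge (N,S) at d=5; branch lengths N→5/2, S→5/2; new cluster NS
  updated: d(K,NS)=55/2, d(L,NS)=22, d(NS,P)=11, d(NS,Q)=31/2, d(NS,T)=39/2, d(NS,X)=11
step 2: merge (P,Q) at d=6; branch lengths P→3, Q→3; new cluster PQ
  updated: d(K,PQ)=55/2, d(L,PQ)=11, d(NS,PQ)=53/4, d(PQ,T)=29, d(PQ,X)=61/2
step 3: merge (K,L) at d=10; branch lengths K→5, L→5; new cluster KL
  updated: d(KL,NS)=99/4, d(KL,PQ)=77/4, d(KL,T)=20, d(KL,X)=47/2
step 4: merge (NS,X) at d=11; branch lengths NS→3, X→11/2; new cluster NSX
  updated: d(KL,NSX)=73/3, d(NSX,PQ)=19, d(NSX,T)=18
step 5: merge (NSX,T) at d=18; branch lengths NSX→7/2, T→9; new cluster NSTX
  updated: d(KL,NSTX)=93/4, d(NSTX,PQ)=43/2
step 6: merge (KL,PQ) at d=77/4; branch lengths KL→37/8, PQ→53/8; new cluster KLPQ
  updated: d(KLPQ,NSTX)=179/8
step 7: merge (KLPQ,NSTX) at d=179/8; branch lengths KLPQ→25/16, NSTX→35/16; new cluster KLNPQSTX
final tree: (((K:5,L:5):37/8,(P:3,Q:3):53/8):25/16,(((N:5/2,S:5/2):3,X:11/2):7/2,T:9):35/16)
total length: 57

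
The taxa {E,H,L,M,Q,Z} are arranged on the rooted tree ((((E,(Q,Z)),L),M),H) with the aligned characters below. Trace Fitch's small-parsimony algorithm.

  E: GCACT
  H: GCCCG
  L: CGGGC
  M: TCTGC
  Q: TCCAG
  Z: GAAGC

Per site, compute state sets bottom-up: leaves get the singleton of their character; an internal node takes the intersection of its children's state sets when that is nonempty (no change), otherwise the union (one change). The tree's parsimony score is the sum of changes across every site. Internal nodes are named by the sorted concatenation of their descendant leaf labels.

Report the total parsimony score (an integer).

15

site 0, node QZ: Q={T} ∪ Z={G} → {G,T} (+1)
site 0, node EQZ: E={G} ∩ QZ={G,T} → {G} (+0)
site 0, node ELQZ: EQZ={G} ∪ L={C} → {C,G} (+1)
site 0, node ELMQZ: ELQZ={C,G} ∪ M={T} → {C,G,T} (+1)
site 0, node EHLMQZ: ELMQZ={C,G,T} ∩ H={G} → {G} (+0)
site 1, node QZ: Q={C} ∪ Z={A} → {A,C} (+1)
site 1, node EQZ: E={C} ∩ QZ={A,C} → {C} (+0)
site 1, node ELQZ: EQZ={C} ∪ L={G} → {C,G} (+1)
site 1, node ELMQZ: ELQZ={C,G} ∩ M={C} → {C} (+0)
site 1, node EHLMQZ: ELMQZ={C} ∩ H={C} → {C} (+0)
site 2, node QZ: Q={C} ∪ Z={A} → {A,C} (+1)
site 2, node EQZ: E={A} ∩ QZ={A,C} → {A} (+0)
site 2, node ELQZ: EQZ={A} ∪ L={G} → {A,G} (+1)
site 2, node ELMQZ: ELQZ={A,G} ∪ M={T} → {A,G,T} (+1)
site 2, node EHLMQZ: ELMQZ={A,G,T} ∪ H={C} → {A,C,G,T} (+1)
site 3, node QZ: Q={A} ∪ Z={G} → {A,G} (+1)
site 3, node EQZ: E={C} ∪ QZ={A,G} → {A,C,G} (+1)
site 3, node ELQZ: EQZ={A,C,G} ∩ L={G} → {G} (+0)
site 3, node ELMQZ: ELQZ={G} ∩ M={G} → {G} (+0)
site 3, node EHLMQZ: ELMQZ={G} ∪ H={C} → {C,G} (+1)
site 4, node QZ: Q={G} ∪ Z={C} → {C,G} (+1)
site 4, node EQZ: E={T} ∪ QZ={C,G} → {C,G,T} (+1)
site 4, node ELQZ: EQZ={C,G,T} ∩ L={C} → {C} (+0)
site 4, node ELMQZ: ELQZ={C} ∩ M={C} → {C} (+0)
site 4, node EHLMQZ: ELMQZ={C} ∪ H={G} → {C,G} (+1)
per-site changes: [3, 2, 4, 3, 3]; total = 15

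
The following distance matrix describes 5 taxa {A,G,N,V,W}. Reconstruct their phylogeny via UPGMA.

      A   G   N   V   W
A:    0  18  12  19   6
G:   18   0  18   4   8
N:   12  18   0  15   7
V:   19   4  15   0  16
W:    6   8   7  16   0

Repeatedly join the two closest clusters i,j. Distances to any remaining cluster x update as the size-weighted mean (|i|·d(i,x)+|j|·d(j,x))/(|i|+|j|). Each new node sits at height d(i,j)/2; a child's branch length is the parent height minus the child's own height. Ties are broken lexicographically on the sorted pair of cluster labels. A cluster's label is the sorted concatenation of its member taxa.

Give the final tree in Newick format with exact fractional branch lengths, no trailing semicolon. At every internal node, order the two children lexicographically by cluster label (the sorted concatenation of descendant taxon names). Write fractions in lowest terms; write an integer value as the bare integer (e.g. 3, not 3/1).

(((A:3,W:3):7/4,N:19/4):37/12,(G:2,V:2):35/6)

iteration 1: select G,V (d=4); attach at lengths (2, 2); label the merged cluster GV
  updated: d(A,GV)=37/2, d(GV,N)=33/2, d(GV,W)=12
iteration 2: select A,W (d=6); attach at lengths (3, 3); label the merged cluster AW
  updated: d(AW,GV)=61/4, d(AW,N)=19/2
iteration 3: select AW,N (d=19/2); attach at lengths (7/4, 19/4); label the merged cluster ANW
  updated: d(ANW,GV)=47/3
iteration 4: select ANW,GV (d=47/3); attach at lengths (37/12, 35/6); label the merged cluster AGNVW
final tree: (((A:3,W:3):7/4,N:19/4):37/12,(G:2,V:2):35/6)
total length: 305/12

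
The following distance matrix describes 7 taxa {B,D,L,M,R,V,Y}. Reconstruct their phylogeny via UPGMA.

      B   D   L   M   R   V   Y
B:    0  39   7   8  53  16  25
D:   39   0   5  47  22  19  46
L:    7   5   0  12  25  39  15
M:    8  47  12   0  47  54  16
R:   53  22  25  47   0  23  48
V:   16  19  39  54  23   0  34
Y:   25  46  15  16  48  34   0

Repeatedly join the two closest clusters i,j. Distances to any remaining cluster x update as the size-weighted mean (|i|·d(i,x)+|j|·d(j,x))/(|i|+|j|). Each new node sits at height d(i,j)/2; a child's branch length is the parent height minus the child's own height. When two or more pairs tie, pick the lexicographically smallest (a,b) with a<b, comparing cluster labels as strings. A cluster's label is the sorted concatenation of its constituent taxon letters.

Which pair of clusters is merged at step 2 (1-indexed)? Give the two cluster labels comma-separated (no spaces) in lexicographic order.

B,M

1. join D+L (d=5) ⇒ DL; edges |D|=5/2, |L|=5/2
  updated: d(B,DL)=23, d(DL,M)=59/2, d(DL,R)=47/2, d(DL,V)=29, d(DL,Y)=61/2
2. join B+M (d=8) ⇒ BM; edges |B|=4, |M|=4
  updated: d(BM,DL)=105/4, d(BM,R)=50, d(BM,V)=35, d(BM,Y)=41/2
3. join BM+Y (d=41/2) ⇒ BMY; edges |BM|=25/4, |Y|=41/4
  updated: d(BMY,DL)=83/3, d(BMY,R)=148/3, d(BMY,V)=104/3
4. join R+V (d=23) ⇒ RV; edges |R|=23/2, |V|=23/2
  updated: d(BMY,RV)=42, d(DL,RV)=105/4
5. join DL+RV (d=105/4) ⇒ DLRV; edges |DL|=85/8, |RV|=13/8
  updated: d(BMY,DLRV)=209/6
6. join BMY+DLRV (d=209/6) ⇒ BDLMRVY; edges |BMY|=43/6, |DLRV|=103/24
final tree: (((B:4,M:4):25/4,Y:41/4):43/6,((D:5/2,L:5/2):85/8,(R:23/2,V:23/2):13/8):103/24)
total length: 1829/24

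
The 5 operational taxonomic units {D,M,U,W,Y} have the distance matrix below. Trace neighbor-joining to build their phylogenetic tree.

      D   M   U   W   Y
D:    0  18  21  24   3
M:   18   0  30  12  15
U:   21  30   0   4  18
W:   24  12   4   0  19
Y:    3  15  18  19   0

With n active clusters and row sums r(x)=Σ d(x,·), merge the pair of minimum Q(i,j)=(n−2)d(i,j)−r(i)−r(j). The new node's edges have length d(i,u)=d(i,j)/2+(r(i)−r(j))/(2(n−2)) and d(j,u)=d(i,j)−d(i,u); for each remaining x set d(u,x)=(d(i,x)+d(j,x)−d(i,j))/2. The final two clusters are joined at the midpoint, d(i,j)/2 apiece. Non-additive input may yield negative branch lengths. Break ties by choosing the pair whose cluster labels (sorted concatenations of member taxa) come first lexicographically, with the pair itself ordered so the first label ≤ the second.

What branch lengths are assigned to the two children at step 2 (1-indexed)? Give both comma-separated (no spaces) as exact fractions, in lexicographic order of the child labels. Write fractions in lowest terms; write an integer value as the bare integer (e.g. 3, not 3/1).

13/4,-1/4

1. join U+W (d=4, Q=-120) ⇒ UW; edges |U|=13/3, |W|=-1/3
  updated: d(D,UW)=41/2, d(M,UW)=19, d(UW,Y)=33/2
2. join D+Y (d=3, Q=-70) ⇒ DY; edges |D|=13/4, |Y|=-1/4
  updated: d(DY,M)=15, d(DY,UW)=17
3. join DY+M (d=15, Q=-51) ⇒ DMY; edges |DY|=13/2, |M|=17/2
  updated: d(DMY,UW)=21/2
4. join DMY+UW (d=21/2) ⇒ DMUWY; edges |DMY|=21/4, |UW|=21/4
final tree: (((D:13/4,Y:-1/4):13/2,M:17/2):21/4,(U:13/3,W:-1/3):21/4)
total length: 65/2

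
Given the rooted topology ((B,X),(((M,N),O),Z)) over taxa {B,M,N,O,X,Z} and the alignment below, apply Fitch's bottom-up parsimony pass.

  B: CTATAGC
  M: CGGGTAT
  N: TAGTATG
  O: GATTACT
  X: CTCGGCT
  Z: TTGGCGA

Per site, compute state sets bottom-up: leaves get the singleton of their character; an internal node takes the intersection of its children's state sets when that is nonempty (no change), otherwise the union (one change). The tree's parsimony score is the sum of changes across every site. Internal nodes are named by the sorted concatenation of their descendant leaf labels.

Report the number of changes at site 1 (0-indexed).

2

[col 0] BX: children B:{C}, X:{C} ∩→ {C}; cost 0
[col 0] MN: children M:{C}, N:{T} ∪→ {C,T}; cost 1
[col 0] MNO: children MN:{C,T}, O:{G} ∪→ {C,G,T}; cost 1
[col 0] MNOZ: children MNO:{C,G,T}, Z:{T} ∩→ {T}; cost 0
[col 0] BMNOXZ: children BX:{C}, MNOZ:{T} ∪→ {C,T}; cost 1
[col 1] BX: children B:{T}, X:{T} ∩→ {T}; cost 0
[col 1] MN: children M:{G}, N:{A} ∪→ {A,G}; cost 1
[col 1] MNO: children MN:{A,G}, O:{A} ∩→ {A}; cost 0
[col 1] MNOZ: children MNO:{A}, Z:{T} ∪→ {A,T}; cost 1
[col 1] BMNOXZ: children BX:{T}, MNOZ:{A,T} ∩→ {T}; cost 0
[col 2] BX: children B:{A}, X:{C} ∪→ {A,C}; cost 1
[col 2] MN: children M:{G}, N:{G} ∩→ {G}; cost 0
[col 2] MNO: children MN:{G}, O:{T} ∪→ {G,T}; cost 1
[col 2] MNOZ: children MNO:{G,T}, Z:{G} ∩→ {G}; cost 0
[col 2] BMNOXZ: children BX:{A,C}, MNOZ:{G} ∪→ {A,C,G}; cost 1
[col 3] BX: children B:{T}, X:{G} ∪→ {G,T}; cost 1
[col 3] MN: children M:{G}, N:{T} ∪→ {G,T}; cost 1
[col 3] MNO: children MN:{G,T}, O:{T} ∩→ {T}; cost 0
[col 3] MNOZ: children MNO:{T}, Z:{G} ∪→ {G,T}; cost 1
[col 3] BMNOXZ: children BX:{G,T}, MNOZ:{G,T} ∩→ {G,T}; cost 0
[col 4] BX: children B:{A}, X:{G} ∪→ {A,G}; cost 1
[col 4] MN: children M:{T}, N:{A} ∪→ {A,T}; cost 1
[col 4] MNO: children MN:{A,T}, O:{A} ∩→ {A}; cost 0
[col 4] MNOZ: children MNO:{A}, Z:{C} ∪→ {A,C}; cost 1
[col 4] BMNOXZ: children BX:{A,G}, MNOZ:{A,C} ∩→ {A}; cost 0
[col 5] BX: children B:{G}, X:{C} ∪→ {C,G}; cost 1
[col 5] MN: children M:{A}, N:{T} ∪→ {A,T}; cost 1
[col 5] MNO: children MN:{A,T}, O:{C} ∪→ {A,C,T}; cost 1
[col 5] MNOZ: children MNO:{A,C,T}, Z:{G} ∪→ {A,C,G,T}; cost 1
[col 5] BMNOXZ: children BX:{C,G}, MNOZ:{A,C,G,T} ∩→ {C,G}; cost 0
[col 6] BX: children B:{C}, X:{T} ∪→ {C,T}; cost 1
[col 6] MN: children M:{T}, N:{G} ∪→ {G,T}; cost 1
[col 6] MNO: children MN:{G,T}, O:{T} ∩→ {T}; cost 0
[col 6] MNOZ: children MNO:{T}, Z:{A} ∪→ {A,T}; cost 1
[col 6] BMNOXZ: children BX:{C,T}, MNOZ:{A,T} ∩→ {T}; cost 0
per-site changes: [3, 2, 3, 3, 3, 4, 3]; total = 21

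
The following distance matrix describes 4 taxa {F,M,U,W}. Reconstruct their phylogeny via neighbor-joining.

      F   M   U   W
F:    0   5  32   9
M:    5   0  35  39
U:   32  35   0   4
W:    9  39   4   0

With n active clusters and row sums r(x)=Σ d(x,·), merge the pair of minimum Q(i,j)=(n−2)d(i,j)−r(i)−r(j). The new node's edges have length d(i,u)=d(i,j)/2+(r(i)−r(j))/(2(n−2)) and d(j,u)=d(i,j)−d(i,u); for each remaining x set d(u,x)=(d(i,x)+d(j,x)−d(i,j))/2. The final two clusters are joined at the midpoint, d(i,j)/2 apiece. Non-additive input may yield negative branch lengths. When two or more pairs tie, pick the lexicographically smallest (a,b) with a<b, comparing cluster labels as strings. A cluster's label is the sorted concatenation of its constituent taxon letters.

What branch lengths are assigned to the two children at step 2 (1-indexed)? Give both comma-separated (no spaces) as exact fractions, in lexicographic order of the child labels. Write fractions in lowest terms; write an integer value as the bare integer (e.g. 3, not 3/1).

97/4,27/4

step 1: merge (F,M) at d=5, Q=-115; branch lengths F→-23/4, M→43/4; new cluster FM
  updated: d(FM,U)=31, d(FM,W)=43/2
step 2: merge (FM,U) at d=31, Q=-113/2; branch lengths FM→97/4, U→27/4; new cluster FMU
  updated: d(FMU,W)=-11/4
step 3: merge (FMU,W) at d=-11/4; branch lengths FMU→-11/8, W→-11/8; new cluster FMUW
final tree: (((F:-23/4,M:43/4):97/4,U:27/4):-11/8,W:-11/8)
total length: 133/4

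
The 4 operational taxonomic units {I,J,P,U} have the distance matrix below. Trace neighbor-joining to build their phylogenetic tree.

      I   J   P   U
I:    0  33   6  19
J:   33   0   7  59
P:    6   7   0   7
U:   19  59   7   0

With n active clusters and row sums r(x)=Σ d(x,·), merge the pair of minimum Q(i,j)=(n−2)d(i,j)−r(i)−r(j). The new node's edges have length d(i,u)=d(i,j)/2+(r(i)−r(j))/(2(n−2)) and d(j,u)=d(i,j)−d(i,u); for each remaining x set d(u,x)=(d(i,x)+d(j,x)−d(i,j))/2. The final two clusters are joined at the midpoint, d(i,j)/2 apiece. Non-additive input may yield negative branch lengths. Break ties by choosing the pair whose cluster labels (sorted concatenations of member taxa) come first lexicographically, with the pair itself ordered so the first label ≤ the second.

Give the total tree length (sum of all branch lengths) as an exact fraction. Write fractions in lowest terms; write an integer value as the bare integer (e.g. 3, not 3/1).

1. join I+U (d=19, Q=-105) ⇒ IU; edges |I|=11/4, |U|=65/4
  updated: d(IU,J)=73/2, d(IU,P)=-3
2. join IU+J (d=73/2, Q=-81/2) ⇒ IJU; edges |IU|=53/4, |J|=93/4
  updated: d(IJU,P)=-65/4
3. join IJU+P (d=-65/4) ⇒ IJPU; edges |IJU|=-65/8, |P|=-65/8
final tree: (((I:11/4,U:65/4):53/4,J:93/4):-65/8,P:-65/8)
total length: 157/4

157/4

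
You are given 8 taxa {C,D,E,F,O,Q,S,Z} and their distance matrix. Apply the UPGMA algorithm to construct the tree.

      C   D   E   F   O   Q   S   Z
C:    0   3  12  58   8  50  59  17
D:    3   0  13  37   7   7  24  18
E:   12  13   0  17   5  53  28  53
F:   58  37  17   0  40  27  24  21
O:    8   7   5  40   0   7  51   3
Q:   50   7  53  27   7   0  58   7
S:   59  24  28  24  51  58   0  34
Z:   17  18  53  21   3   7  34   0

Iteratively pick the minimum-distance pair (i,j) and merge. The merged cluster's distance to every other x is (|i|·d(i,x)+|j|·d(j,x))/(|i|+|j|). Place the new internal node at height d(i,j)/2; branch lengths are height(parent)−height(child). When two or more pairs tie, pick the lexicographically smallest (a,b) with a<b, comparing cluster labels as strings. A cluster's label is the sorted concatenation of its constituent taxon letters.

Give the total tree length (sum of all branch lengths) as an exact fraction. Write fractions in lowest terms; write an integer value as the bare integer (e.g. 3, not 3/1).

2689/36

1. join C+D (d=3) ⇒ CD; edges |C|=3/2, |D|=3/2
  updated: d(CD,E)=25/2, d(CD,F)=95/2, d(CD,O)=15/2, d(CD,Q)=57/2, d(CD,S)=83/2, d(CD,Z)=35/2
2. join O+Z (d=3) ⇒ OZ; edges |O|=3/2, |Z|=3/2
  updated: d(CD,OZ)=25/2, d(E,OZ)=29, d(F,OZ)=61/2, d(OZ,Q)=7, d(OZ,S)=85/2
3. join OZ+Q (d=7) ⇒ OQZ; edges |OZ|=2, |Q|=7/2
  updated: d(CD,OQZ)=107/6, d(E,OQZ)=37, d(F,OQZ)=88/3, d(OQZ,S)=143/3
4. join CD+E (d=25/2) ⇒ CDE; edges |CD|=19/4, |E|=25/4
  updated: d(CDE,F)=112/3, d(CDE,OQZ)=218/9, d(CDE,S)=37
5. join F+S (d=24) ⇒ FS; edges |F|=12, |S|=12
  updated: d(CDE,FS)=223/6, d(FS,OQZ)=77/2
6. join CDE+OQZ (d=218/9) ⇒ CDEOQZ; edges |CDE|=211/36, |OQZ|=155/18
  updated: d(CDEOQZ,FS)=227/6
7. join CDEOQZ+FS (d=227/6) ⇒ CDEFOQSZ; edges |CDEOQZ|=245/36, |FS|=83/12
final tree: ((((C:3/2,D:3/2):19/4,E:25/4):211/36,((O:3/2,Z:3/2):2,Q:7/2):155/18):245/36,(F:12,S:12):83/12)
total length: 2689/36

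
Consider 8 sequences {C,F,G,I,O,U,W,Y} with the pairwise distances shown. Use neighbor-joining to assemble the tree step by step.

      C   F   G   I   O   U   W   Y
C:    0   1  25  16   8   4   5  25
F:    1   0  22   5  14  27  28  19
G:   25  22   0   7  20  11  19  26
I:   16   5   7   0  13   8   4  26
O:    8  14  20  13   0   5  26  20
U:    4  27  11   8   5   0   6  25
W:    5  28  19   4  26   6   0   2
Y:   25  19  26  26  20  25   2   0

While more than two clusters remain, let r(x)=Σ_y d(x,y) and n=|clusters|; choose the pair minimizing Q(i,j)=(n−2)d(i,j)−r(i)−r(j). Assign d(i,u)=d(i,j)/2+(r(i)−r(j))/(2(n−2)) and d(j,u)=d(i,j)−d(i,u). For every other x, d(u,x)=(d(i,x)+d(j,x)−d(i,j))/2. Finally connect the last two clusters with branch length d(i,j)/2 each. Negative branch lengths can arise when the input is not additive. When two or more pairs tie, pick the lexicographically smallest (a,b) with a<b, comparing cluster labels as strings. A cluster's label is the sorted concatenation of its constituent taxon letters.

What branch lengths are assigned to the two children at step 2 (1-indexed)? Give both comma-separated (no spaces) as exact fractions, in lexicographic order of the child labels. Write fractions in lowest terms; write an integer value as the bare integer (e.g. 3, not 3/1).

-37/20,57/20

iteration 1: select W,Y (d=2, Q=-221); attach at lengths (-41/12, 65/12); label the merged cluster WY
  updated: d(C,WY)=14, d(F,WY)=45/2, d(G,WY)=43/2, d(I,WY)=14, d(O,WY)=22, d(U,WY)=29/2
iteration 2: select C,F (d=1, Q=-309/2); attach at lengths (-37/20, 57/20); label the merged cluster CF
  updated: d(CF,G)=23, d(CF,I)=10, d(CF,O)=21/2, d(CF,U)=15, d(CF,WY)=71/4
iteration 3: select G,I (d=7, Q=-213/2); attach at lengths (117/16, -5/16); label the merged cluster GI
  updated: d(CF,GI)=13, d(GI,O)=13, d(GI,U)=6, d(GI,WY)=57/4
iteration 4: select O,U (d=5, Q=-76); attach at lengths (25/6, 5/6); label the merged cluster OU
  updated: d(CF,OU)=41/4, d(GI,OU)=7, d(OU,WY)=63/4
iteration 5: select CF,OU (d=41/4, Q=-107/2); attach at lengths (57/8, 25/8); label the merged cluster CFOU
  updated: d(CFOU,GI)=39/8, d(CFOU,WY)=93/8
iteration 6: select CFOU,GI (d=39/8, Q=-123/4); attach at lengths (9/8, 15/4); label the merged cluster CFGIOU
  updated: d(CFGIOU,WY)=21/2
iteration 7: select CFGIOU,WY (d=21/2); attach at lengths (21/4, 21/4); label the merged cluster CFGIOUWY
final tree: ((((C:-37/20,F:57/20):57/8,(O:25/6,U:5/6):25/8):9/8,(G:117/16,I:-5/16):15/4):21/4,(W:-41/12,Y:65/12):21/4)
total length: 325/8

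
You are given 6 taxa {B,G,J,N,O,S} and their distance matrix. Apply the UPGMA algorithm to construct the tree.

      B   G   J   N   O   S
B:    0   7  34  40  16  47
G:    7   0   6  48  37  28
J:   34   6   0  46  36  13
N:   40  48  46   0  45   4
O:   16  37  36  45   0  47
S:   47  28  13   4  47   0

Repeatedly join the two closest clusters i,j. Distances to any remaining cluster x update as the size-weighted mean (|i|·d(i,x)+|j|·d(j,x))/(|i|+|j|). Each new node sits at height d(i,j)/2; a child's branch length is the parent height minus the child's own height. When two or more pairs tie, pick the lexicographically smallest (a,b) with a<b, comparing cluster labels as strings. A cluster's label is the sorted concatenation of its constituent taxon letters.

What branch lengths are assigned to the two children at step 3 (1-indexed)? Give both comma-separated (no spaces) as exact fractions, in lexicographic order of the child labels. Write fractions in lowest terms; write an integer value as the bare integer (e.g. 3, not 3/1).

8,8

step 1: merge (N,S) at d=4; branch lengths N→2, S→2; new cluster NS
  updated: d(B,NS)=87/2, d(G,NS)=38, d(J,NS)=59/2, d(NS,O)=46
step 2: merge (G,J) at d=6; branch lengths G→3, J→3; new cluster GJ
  updated: d(B,GJ)=41/2, d(GJ,NS)=135/4, d(GJ,O)=73/2
step 3: merge (B,O) at d=16; branch lengths B→8, O→8; new cluster BO
  updated: d(BO,GJ)=57/2, d(BO,NS)=179/4
step 4: merge (BO,GJ) at d=57/2; branch lengths BO→25/4, GJ→45/4; new cluster BGJO
  updated: d(BGJO,NS)=157/4
step 5: merge (BGJO,NS) at d=157/4; branch lengths BGJO→43/8, NS→141/8; new cluster BGJNOS
final tree: (((B:8,O:8):25/4,(G:3,J:3):45/4):43/8,(N:2,S:2):141/8)
total length: 133/2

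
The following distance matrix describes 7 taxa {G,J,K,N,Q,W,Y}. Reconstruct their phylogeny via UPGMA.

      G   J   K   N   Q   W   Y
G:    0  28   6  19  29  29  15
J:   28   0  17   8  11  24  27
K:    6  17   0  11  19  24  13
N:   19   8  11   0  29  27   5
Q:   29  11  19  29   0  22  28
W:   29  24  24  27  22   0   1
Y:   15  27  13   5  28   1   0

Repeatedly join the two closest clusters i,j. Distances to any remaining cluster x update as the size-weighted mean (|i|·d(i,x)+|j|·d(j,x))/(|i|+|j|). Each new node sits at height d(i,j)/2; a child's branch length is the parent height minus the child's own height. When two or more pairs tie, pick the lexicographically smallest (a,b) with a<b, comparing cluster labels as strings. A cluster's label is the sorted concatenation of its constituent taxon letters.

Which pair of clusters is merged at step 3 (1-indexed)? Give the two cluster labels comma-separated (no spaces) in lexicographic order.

J,N

iteration 1: select W,Y (d=1); attach at lengths (1/2, 1/2); label the merged cluster WY
  updated: d(G,WY)=22, d(J,WY)=51/2, d(K,WY)=37/2, d(N,WY)=16, d(Q,WY)=25
iteration 2: select G,K (d=6); attach at lengths (3, 3); label the merged cluster GK
  updated: d(GK,J)=45/2, d(GK,N)=15, d(GK,Q)=24, d(GK,WY)=81/4
iteration 3: select J,N (d=8); attach at lengths (4, 4); label the merged cluster JN
  updated: d(GK,JN)=75/4, d(JN,Q)=20, d(JN,WY)=83/4
iteration 4: select GK,JN (d=75/4); attach at lengths (51/8, 43/8); label the merged cluster GJKN
  updated: d(GJKN,Q)=22, d(GJKN,WY)=41/2
iteration 5: select GJKN,WY (d=41/2); attach at lengths (7/8, 39/4); label the merged cluster GJKNWY
  updated: d(GJKNWY,Q)=23
iteration 6: select GJKNWY,Q (d=23); attach at lengths (5/4, 23/2); label the merged cluster GJKNQWY
final tree: ((((G:3,K:3):51/8,(J:4,N:4):43/8):7/8,(W:1/2,Y:1/2):39/4):5/4,Q:23/2)
total length: 401/8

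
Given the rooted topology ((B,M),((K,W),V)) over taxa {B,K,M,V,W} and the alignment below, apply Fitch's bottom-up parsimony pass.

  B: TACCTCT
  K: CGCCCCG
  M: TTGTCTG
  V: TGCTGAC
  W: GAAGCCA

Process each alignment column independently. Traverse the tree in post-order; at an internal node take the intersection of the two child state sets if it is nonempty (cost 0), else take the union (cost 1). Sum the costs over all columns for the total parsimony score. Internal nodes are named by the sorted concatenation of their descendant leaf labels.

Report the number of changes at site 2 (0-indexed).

2

[col 0] BM: children B:{T}, M:{T} ∩→ {T}; cost 0
[col 0] KW: children K:{C}, W:{G} ∪→ {C,G}; cost 1
[col 0] KVW: children KW:{C,G}, V:{T} ∪→ {C,G,T}; cost 1
[col 0] BKMVW: children BM:{T}, KVW:{C,G,T} ∩→ {T}; cost 0
[col 1] BM: children B:{A}, M:{T} ∪→ {A,T}; cost 1
[col 1] KW: children K:{G}, W:{A} ∪→ {A,G}; cost 1
[col 1] KVW: children KW:{A,G}, V:{G} ∩→ {G}; cost 0
[col 1] BKMVW: children BM:{A,T}, KVW:{G} ∪→ {A,G,T}; cost 1
[col 2] BM: children B:{C}, M:{G} ∪→ {C,G}; cost 1
[col 2] KW: children K:{C}, W:{A} ∪→ {A,C}; cost 1
[col 2] KVW: children KW:{A,C}, V:{C} ∩→ {C}; cost 0
[col 2] BKMVW: children BM:{C,G}, KVW:{C} ∩→ {C}; cost 0
[col 3] BM: children B:{C}, M:{T} ∪→ {C,T}; cost 1
[col 3] KW: children K:{C}, W:{G} ∪→ {C,G}; cost 1
[col 3] KVW: children KW:{C,G}, V:{T} ∪→ {C,G,T}; cost 1
[col 3] BKMVW: children BM:{C,T}, KVW:{C,G,T} ∩→ {C,T}; cost 0
[col 4] BM: children B:{T}, M:{C} ∪→ {C,T}; cost 1
[col 4] KW: children K:{C}, W:{C} ∩→ {C}; cost 0
[col 4] KVW: children KW:{C}, V:{G} ∪→ {C,G}; cost 1
[col 4] BKMVW: children BM:{C,T}, KVW:{C,G} ∩→ {C}; cost 0
[col 5] BM: children B:{C}, M:{T} ∪→ {C,T}; cost 1
[col 5] KW: children K:{C}, W:{C} ∩→ {C}; cost 0
[col 5] KVW: children KW:{C}, V:{A} ∪→ {A,C}; cost 1
[col 5] BKMVW: children BM:{C,T}, KVW:{A,C} ∩→ {C}; cost 0
[col 6] BM: children B:{T}, M:{G} ∪→ {G,T}; cost 1
[col 6] KW: children K:{G}, W:{A} ∪→ {A,G}; cost 1
[col 6] KVW: children KW:{A,G}, V:{C} ∪→ {A,C,G}; cost 1
[col 6] BKMVW: children BM:{G,T}, KVW:{A,C,G} ∩→ {G}; cost 0
per-site changes: [2, 3, 2, 3, 2, 2, 3]; total = 17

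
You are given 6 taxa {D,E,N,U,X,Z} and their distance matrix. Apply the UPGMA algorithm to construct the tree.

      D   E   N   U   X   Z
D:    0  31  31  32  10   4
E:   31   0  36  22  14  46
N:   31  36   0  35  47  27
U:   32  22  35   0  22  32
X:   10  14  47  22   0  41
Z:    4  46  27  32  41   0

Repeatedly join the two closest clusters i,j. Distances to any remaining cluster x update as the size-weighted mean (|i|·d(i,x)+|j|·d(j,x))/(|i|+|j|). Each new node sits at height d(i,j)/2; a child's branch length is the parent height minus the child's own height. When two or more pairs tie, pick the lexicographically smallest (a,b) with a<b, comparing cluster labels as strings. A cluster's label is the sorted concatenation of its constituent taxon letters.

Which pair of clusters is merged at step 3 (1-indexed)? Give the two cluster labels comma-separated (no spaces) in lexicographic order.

EX,U

1. join D+Z (d=4) ⇒ DZ; edges |D|=2, |Z|=2
  updated: d(DZ,E)=77/2, d(DZ,N)=29, d(DZ,U)=32, d(DZ,X)=51/2
2. join E+X (d=14) ⇒ EX; edges |E|=7, |X|=7
  updated: d(DZ,EX)=32, d(EX,N)=83/2, d(EX,U)=22
3. join EX+U (d=22) ⇒ EUX; edges |EX|=4, |U|=11
  updated: d(DZ,EUX)=32, d(EUX,N)=118/3
4. join DZ+N (d=29) ⇒ DNZ; edges |DZ|=25/2, |N|=29/2
  updated: d(DNZ,EUX)=310/9
5. join DNZ+EUX (d=310/9) ⇒ DENUXZ; edges |DNZ|=49/18, |EUX|=56/9
final tree: (((D:2,Z:2):25/2,N:29/2):49/18,((E:7,X:7):4,U:11):56/9)
total length: 1241/18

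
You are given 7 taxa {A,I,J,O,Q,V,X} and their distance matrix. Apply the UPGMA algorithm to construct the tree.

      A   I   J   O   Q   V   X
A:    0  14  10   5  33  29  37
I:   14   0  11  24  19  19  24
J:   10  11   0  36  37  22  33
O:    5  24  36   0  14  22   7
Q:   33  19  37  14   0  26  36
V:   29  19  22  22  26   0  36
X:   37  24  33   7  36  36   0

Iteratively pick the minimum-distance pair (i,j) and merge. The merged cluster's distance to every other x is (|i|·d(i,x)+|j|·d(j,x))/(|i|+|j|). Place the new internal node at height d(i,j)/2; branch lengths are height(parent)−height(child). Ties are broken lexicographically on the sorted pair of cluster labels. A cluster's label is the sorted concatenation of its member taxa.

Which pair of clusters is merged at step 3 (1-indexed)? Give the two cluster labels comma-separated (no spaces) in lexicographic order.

IJ,V

step 1: merge (A,O) at d=5; branch lengths A→5/2, O→5/2; new cluster AO
  updated: d(AO,I)=19, d(AO,J)=23, d(AO,Q)=47/2, d(AO,V)=51/2, d(AO,X)=22
step 2: merge (I,J) at d=11; branch lengths I→11/2, J→11/2; new cluster IJ
  updated: d(AO,IJ)=21, d(IJ,Q)=28, d(IJ,V)=41/2, d(IJ,X)=57/2
step 3: merge (IJ,V) at d=41/2; branch lengths IJ→19/4, V→41/4; new cluster IJV
  updated: d(AO,IJV)=45/2, d(IJV,Q)=82/3, d(IJV,X)=31
step 4: merge (AO,X) at d=22; branch lengths AO→17/2, X→11; new cluster AOX
  updated: d(AOX,IJV)=76/3, d(AOX,Q)=83/3
step 5: merge (AOX,IJV) at d=76/3; branch lengths AOX→5/3, IJV→29/12; new cluster AIJOVX
  updated: d(AIJOVX,Q)=55/2
step 6: merge (AIJOVX,Q) at d=55/2; branch lengths AIJOVX→13/12, Q→55/4; new cluster AIJOQVX
final tree: ((((A:5/2,O:5/2):17/2,X:11):5/3,((I:11/2,J:11/2):19/4,V:41/4):29/12):13/12,Q:55/4)
total length: 833/12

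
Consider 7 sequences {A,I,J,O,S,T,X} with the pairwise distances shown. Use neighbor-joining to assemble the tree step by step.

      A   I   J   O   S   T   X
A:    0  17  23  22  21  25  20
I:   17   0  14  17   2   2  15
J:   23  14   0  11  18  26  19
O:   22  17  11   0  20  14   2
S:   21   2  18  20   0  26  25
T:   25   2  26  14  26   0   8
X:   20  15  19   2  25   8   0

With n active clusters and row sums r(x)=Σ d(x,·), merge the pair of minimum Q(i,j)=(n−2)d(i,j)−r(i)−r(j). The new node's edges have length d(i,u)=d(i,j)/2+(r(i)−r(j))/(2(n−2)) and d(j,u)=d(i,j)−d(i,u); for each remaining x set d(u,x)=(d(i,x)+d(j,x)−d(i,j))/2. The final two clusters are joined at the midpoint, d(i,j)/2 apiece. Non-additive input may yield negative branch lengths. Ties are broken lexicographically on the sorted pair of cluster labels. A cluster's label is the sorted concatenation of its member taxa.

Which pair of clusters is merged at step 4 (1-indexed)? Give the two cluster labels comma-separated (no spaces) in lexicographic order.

1. join I+S (d=2, Q=-169) ⇒ IS; edges |I|=-7/2, |S|=11/2
  updated: d(A,IS)=18, d(IS,J)=15, d(IS,O)=35/2, d(IS,T)=13, d(IS,X)=19
2. join O+X (d=2, Q=-253/2) ⇒ OX; edges |O|=13/16, |X|=19/16
  updated: d(A,OX)=20, d(IS,OX)=69/4, d(J,OX)=14, d(OX,T)=10
3. join OX+T (d=10, Q=-421/4) ⇒ OTX; edges |OX|=23/8, |T|=57/8
  updated: d(A,OTX)=35/2, d(IS,OTX)=81/8, d(J,OTX)=15
4. join A+OTX (d=35/2, Q=-529/8) ⇒ AOTX; edges |A|=407/32, |OTX|=153/32
  updated: d(AOTX,IS)=85/16, d(AOTX,J)=41/4
5. join AOTX+IS (d=85/16, Q=-489/16) ⇒ AIOSTX; edges |AOTX|=9/32, |IS|=161/32
  updated: d(AIOSTX,J)=319/32
6. join AIOSTX+J (d=319/32) ⇒ AIJOSTX; edges |AIOSTX|=319/64, |J|=319/64
final tree: (((A:407/32,((O:13/16,X:19/16):23/8,T:57/8):153/32):9/32,(I:-7/2,S:11/2):161/32):319/64,J:319/64)
total length: 1497/32

A,OTX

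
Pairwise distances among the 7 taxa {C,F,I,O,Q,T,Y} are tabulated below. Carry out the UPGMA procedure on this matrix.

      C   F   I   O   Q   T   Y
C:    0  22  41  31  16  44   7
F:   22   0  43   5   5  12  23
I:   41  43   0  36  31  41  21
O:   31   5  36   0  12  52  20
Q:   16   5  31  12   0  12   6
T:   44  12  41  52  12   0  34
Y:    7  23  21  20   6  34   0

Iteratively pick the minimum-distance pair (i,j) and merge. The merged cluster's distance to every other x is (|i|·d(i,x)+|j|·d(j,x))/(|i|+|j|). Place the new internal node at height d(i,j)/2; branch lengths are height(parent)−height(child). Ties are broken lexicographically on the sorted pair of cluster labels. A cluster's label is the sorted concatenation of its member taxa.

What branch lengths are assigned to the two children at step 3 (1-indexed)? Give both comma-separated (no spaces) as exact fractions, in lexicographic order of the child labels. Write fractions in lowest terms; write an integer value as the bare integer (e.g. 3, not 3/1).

23/4,11/4

step 1: merge (F,O) at d=5; branch lengths F→5/2, O→5/2; new cluster FO
  updated: d(C,FO)=53/2, d(FO,I)=79/2, d(FO,Q)=17/2, d(FO,T)=32, d(FO,Y)=43/2
step 2: merge (Q,Y) at d=6; branch lengths Q→3, Y→3; new cluster QY
  updated: d(C,QY)=23/2, d(FO,QY)=15, d(I,QY)=26, d(QY,T)=23
step 3: merge (C,QY) at d=23/2; branch lengths C→23/4, QY→11/4; new cluster CQY
  updated: d(CQY,FO)=113/6, d(CQY,I)=31, d(CQY,T)=30
step 4: merge (CQY,FO) at d=113/6; branch lengths CQY→11/3, FO→83/12; new cluster CFOQY
  updated: d(CFOQY,I)=172/5, d(CFOQY,T)=154/5
step 5: merge (CFOQY,T) at d=154/5; branch lengths CFOQY→359/60, T→77/5; new cluster CFOQTY
  updated: d(CFOQTY,I)=71/2
step 6: merge (CFOQTY,I) at d=71/2; branch lengths CFOQTY→47/20, I→71/4; new cluster CFIOQTY
final tree: ((((C:23/4,(Q:3,Y:3):11/4):11/3,(F:5/2,O:5/2):83/12):359/60,T:77/5):47/20,I:71/4)
total length: 2147/30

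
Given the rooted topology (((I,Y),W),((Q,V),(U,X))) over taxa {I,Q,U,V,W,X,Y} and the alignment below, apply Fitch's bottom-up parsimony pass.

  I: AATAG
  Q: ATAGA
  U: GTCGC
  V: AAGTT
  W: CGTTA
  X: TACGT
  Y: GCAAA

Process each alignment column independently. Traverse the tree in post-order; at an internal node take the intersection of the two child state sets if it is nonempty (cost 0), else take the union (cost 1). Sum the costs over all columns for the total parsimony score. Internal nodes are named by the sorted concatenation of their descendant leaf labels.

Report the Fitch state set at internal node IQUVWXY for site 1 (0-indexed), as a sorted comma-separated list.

A

site 0, node IY: I={A} ∪ Y={G} → {A,G} (+1)
site 0, node IWY: IY={A,G} ∪ W={C} → {A,C,G} (+1)
site 0, node QV: Q={A} ∩ V={A} → {A} (+0)
site 0, node UX: U={G} ∪ X={T} → {G,T} (+1)
site 0, node QUVX: QV={A} ∪ UX={G,T} → {A,G,T} (+1)
site 0, node IQUVWXY: IWY={A,C,G} ∩ QUVX={A,G,T} → {A,G} (+0)
site 1, node IY: I={A} ∪ Y={C} → {A,C} (+1)
site 1, node IWY: IY={A,C} ∪ W={G} → {A,C,G} (+1)
site 1, node QV: Q={T} ∪ V={A} → {A,T} (+1)
site 1, node UX: U={T} ∪ X={A} → {A,T} (+1)
site 1, node QUVX: QV={A,T} ∩ UX={A,T} → {A,T} (+0)
site 1, node IQUVWXY: IWY={A,C,G} ∩ QUVX={A,T} → {A} (+0)
site 2, node IY: I={T} ∪ Y={A} → {A,T} (+1)
site 2, node IWY: IY={A,T} ∩ W={T} → {T} (+0)
site 2, node QV: Q={A} ∪ V={G} → {A,G} (+1)
site 2, node UX: U={C} ∩ X={C} → {C} (+0)
site 2, node QUVX: QV={A,G} ∪ UX={C} → {A,C,G} (+1)
site 2, node IQUVWXY: IWY={T} ∪ QUVX={A,C,G} → {A,C,G,T} (+1)
site 3, node IY: I={A} ∩ Y={A} → {A} (+0)
site 3, node IWY: IY={A} ∪ W={T} → {A,T} (+1)
site 3, node QV: Q={G} ∪ V={T} → {G,T} (+1)
site 3, node UX: U={G} ∩ X={G} → {G} (+0)
site 3, node QUVX: QV={G,T} ∩ UX={G} → {G} (+0)
site 3, node IQUVWXY: IWY={A,T} ∪ QUVX={G} → {A,G,T} (+1)
site 4, node IY: I={G} ∪ Y={A} → {A,G} (+1)
site 4, node IWY: IY={A,G} ∩ W={A} → {A} (+0)
site 4, node QV: Q={A} ∪ V={T} → {A,T} (+1)
site 4, node UX: U={C} ∪ X={T} → {C,T} (+1)
site 4, node QUVX: QV={A,T} ∩ UX={C,T} → {T} (+0)
site 4, node IQUVWXY: IWY={A} ∪ QUVX={T} → {A,T} (+1)
per-site changes: [4, 4, 4, 3, 4]; total = 19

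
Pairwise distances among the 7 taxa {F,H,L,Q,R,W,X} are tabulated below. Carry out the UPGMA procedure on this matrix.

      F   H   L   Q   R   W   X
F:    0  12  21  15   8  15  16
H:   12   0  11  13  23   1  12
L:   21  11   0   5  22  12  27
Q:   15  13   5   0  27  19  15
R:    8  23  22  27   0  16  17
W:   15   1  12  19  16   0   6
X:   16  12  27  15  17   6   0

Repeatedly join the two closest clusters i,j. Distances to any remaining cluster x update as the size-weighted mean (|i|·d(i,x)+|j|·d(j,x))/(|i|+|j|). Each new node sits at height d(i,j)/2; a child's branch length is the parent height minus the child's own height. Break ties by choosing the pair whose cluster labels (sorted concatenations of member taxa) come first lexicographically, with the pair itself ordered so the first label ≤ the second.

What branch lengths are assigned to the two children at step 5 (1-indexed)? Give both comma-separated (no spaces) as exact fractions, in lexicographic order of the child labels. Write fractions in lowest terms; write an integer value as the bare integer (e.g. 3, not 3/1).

43/12,67/12

iteration 1: select H,W (d=1); attach at lengths (1/2, 1/2); label the merged cluster HW
  updated: d(F,HW)=27/2, d(HW,L)=23/2, d(HW,Q)=16, d(HW,R)=39/2, d(HW,X)=9
iteration 2: select L,Q (d=5); attach at lengths (5/2, 5/2); label the merged cluster LQ
  updated: d(F,LQ)=18, d(HW,LQ)=55/4, d(LQ,R)=49/2, d(LQ,X)=21
iteration 3: select F,R (d=8); attach at lengths (4, 4); label the merged cluster FR
  updated: d(FR,HW)=33/2, d(FR,LQ)=85/4, d(FR,X)=33/2
iteration 4: select HW,X (d=9); attach at lengths (4, 9/2); label the merged cluster HWX
  updated: d(FR,HWX)=33/2, d(HWX,LQ)=97/6
iteration 5: select HWX,LQ (d=97/6); attach at lengths (43/12, 67/12); label the merged cluster HLQWX
  updated: d(FR,HLQWX)=92/5
iteration 6: select FR,HLQWX (d=92/5); attach at lengths (26/5, 67/60); label the merged cluster FHLQRWX
final tree: ((F:4,R:4):26/5,(((H:1/2,W:1/2):4,X:9/2):43/12,(L:5/2,Q:5/2):67/12):67/60)
total length: 2279/60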